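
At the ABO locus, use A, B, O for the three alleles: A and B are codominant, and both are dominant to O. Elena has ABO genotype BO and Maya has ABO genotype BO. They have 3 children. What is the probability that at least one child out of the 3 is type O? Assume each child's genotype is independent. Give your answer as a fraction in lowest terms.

ABO cross BO × BO → 1/4 O, 3/4 B.
So P(type O) = 1/4 per child.
P(none) = (3/4)^3 = 27/64; P(at least one) = 1 − 27/64 = 37/64.

37/64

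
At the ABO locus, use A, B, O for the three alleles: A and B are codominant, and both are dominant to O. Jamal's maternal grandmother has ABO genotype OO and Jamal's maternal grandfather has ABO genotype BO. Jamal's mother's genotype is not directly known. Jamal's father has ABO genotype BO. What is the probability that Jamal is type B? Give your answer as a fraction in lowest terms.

Jamal's mother's ABO genotype from OO × BO: 1/2 BO, 1/2 OO.
Crossing each possibility with the father BO and summing P(type B): 1/2·3/4 + 1/2·1/2 = 5/8.

5/8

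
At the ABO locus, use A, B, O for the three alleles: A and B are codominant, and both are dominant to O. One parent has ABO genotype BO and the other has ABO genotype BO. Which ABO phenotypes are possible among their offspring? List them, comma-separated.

Gametes from BO × BO give offspring ABO genotypes BB, BO, OO, i.e. phenotypes O, B.

O, B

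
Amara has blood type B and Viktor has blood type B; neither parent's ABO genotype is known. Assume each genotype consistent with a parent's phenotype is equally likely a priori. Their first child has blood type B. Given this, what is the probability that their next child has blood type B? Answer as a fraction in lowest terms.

Possible genotypes: Amara ∈ {BB, BO}; Viktor ∈ {BB, BO}.
Weight each parental genotype pair by prior × P(type-B child):
  BB × BB: posterior weight 4/15; P(next child type B) = 1.
  BB × BO: posterior weight 4/15; P(next child type B) = 1.
  BO × BB: posterior weight 4/15; P(next child type B) = 1.
  BO × BO: posterior weight 1/5; P(next child type B) = 3/4.
Weighted sum = 19/20.

19/20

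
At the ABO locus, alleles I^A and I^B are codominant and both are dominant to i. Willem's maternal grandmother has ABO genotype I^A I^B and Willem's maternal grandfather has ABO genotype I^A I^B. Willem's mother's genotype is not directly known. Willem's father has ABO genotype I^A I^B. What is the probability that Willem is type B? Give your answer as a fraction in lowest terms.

Willem's mother's ABO genotype from I^A I^B × I^A I^B: 1/4 I^A I^A, 1/2 I^A I^B, 1/4 I^B I^B.
Crossing each possibility with the father I^A I^B and summing P(type B): 1/4·0 + 1/2·1/4 + 1/4·1/2 = 1/4.

1/4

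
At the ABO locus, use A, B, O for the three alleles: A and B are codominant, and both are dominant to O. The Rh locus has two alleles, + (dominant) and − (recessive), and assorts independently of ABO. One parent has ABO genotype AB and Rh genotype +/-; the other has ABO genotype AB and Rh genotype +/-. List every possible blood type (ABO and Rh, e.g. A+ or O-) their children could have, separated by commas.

A+, A-, B+, B-, AB+, AB-

Gametes from AB × AB give offspring ABO genotypes AA, AB, BB, i.e. phenotypes A, B, AB.
Rh cross +/- × +/- → phenotypes Rh+, Rh-.
Combining independently: A+, A-, B+, B-, AB+, AB-.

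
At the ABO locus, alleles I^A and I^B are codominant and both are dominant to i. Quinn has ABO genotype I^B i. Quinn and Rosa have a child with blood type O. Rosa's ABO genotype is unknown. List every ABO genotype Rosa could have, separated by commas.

For each candidate genotype of Rosa, check whether crossing it with I^B i can produce every observed child phenotype.
  I^A I^A → possible child types {A, AB} ✗
  I^A I^B → possible child types {A, B, AB} ✗
  I^A i → possible child types {O, A, B, AB} ✓
  I^B I^B → possible child types {B} ✗
  I^B i → possible child types {O, B} ✓
  i i → possible child types {O, B} ✓

I^A i, I^B i, i i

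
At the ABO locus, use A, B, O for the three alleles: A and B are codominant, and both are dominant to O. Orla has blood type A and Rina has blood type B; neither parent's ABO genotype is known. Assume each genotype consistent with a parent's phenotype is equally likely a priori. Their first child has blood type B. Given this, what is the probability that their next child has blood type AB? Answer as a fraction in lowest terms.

5/12

Possible genotypes: Orla ∈ {AA, AO}; Rina ∈ {BB, BO}.
Weight each parental genotype pair by prior × P(type-B child):
  AO × BB: posterior weight 2/3; P(next child type AB) = 1/2.
  AO × BO: posterior weight 1/3; P(next child type AB) = 1/4.
Weighted sum = 5/12.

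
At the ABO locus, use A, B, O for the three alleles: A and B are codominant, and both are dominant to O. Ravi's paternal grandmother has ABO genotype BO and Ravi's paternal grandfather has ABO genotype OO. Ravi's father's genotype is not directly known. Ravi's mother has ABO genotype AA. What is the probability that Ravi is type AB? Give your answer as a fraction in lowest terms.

Ravi's father's ABO genotype from BO × OO: 1/2 BO, 1/2 OO.
Crossing each possibility with the mother AA and summing P(type AB): 1/2·1/2 + 1/2·0 = 1/4.

1/4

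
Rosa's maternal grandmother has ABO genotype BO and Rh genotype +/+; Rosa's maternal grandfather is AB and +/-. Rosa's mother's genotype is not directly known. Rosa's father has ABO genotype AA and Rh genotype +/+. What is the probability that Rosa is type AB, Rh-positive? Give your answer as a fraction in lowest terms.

1/2

Rosa's mother's ABO genotype from BO × AB: 1/4 AB, 1/4 AO, 1/4 BB, 1/4 BO.
Crossing each possibility with the father AA and summing P(type AB): 1/4·1/2 + 1/4·0 + 1/4·1 + 1/4·1/2 = 1/2.
Similarly for Rh via the mother's Rh distribution: P(Rh+) = 1.
Independent loci: 1/2 × 1 = 1/2.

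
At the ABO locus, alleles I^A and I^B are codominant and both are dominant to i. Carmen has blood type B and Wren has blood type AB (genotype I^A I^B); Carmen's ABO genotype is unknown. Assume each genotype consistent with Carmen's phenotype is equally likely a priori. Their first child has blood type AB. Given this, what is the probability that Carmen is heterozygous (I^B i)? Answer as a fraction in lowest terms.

Possible genotypes: Carmen ∈ {I^B I^B, I^B i}; Wren ∈ {I^A I^B}.
Weight each parental genotype pair by prior × P(type-AB child):
  I^B I^B × I^A I^B: posterior weight 2/3.
  I^B i × I^A I^B: posterior weight 1/3.
Sum the posterior weight over pairs where Carmen is I^B i: 1/3.

1/3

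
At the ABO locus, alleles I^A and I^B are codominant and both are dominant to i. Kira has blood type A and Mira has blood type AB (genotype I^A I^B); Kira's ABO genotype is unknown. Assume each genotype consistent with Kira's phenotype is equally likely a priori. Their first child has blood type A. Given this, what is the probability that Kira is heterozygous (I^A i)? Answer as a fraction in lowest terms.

Possible genotypes: Kira ∈ {I^A I^A, I^A i}; Mira ∈ {I^A I^B}.
Weight each parental genotype pair by prior × P(type-A child):
  I^A I^A × I^A I^B: posterior weight 1/2.
  I^A i × I^A I^B: posterior weight 1/2.
Sum the posterior weight over pairs where Kira is I^A i: 1/2.

1/2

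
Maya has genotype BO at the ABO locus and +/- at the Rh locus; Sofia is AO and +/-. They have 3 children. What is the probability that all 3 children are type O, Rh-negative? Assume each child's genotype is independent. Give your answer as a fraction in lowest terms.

ABO cross BO × AO → 1/4 O, 1/4 A, 1/4 B, 1/4 AB.
Rh cross +/- × +/- → 3/4 Rh+, 1/4 Rh-; so P(type O, Rh-negative) = 1/4 × 1/4 = 1/16 per child.
All 3 independent: (1/16)^3 = 1/4096.

1/4096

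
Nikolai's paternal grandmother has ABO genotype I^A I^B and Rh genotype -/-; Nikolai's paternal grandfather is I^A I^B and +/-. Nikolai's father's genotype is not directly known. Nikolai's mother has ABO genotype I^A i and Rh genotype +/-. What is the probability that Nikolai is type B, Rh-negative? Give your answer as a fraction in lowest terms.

3/32

Nikolai's father's ABO genotype from I^A I^B × I^A I^B: 1/4 I^A I^A, 1/2 I^A I^B, 1/4 I^B I^B.
Crossing each possibility with the mother I^A i and summing P(type B): 1/4·0 + 1/2·1/4 + 1/4·1/2 = 1/4.
Similarly for Rh via the father's Rh distribution: P(Rh-) = 3/8.
Independent loci: 1/4 × 3/8 = 3/32.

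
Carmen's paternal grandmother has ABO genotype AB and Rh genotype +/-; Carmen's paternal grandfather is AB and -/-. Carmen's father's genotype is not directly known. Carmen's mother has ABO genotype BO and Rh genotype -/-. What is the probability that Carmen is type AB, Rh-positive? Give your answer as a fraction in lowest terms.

1/16

Carmen's father's ABO genotype from AB × AB: 1/4 AA, 1/2 AB, 1/4 BB.
Crossing each possibility with the mother BO and summing P(type AB): 1/4·1/2 + 1/2·1/4 + 1/4·0 = 1/4.
Similarly for Rh via the father's Rh distribution: P(Rh+) = 1/4.
Independent loci: 1/4 × 1/4 = 1/16.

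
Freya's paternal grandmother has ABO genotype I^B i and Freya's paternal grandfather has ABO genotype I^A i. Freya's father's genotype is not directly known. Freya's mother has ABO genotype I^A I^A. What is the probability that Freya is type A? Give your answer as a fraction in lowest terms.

3/4

Freya's father's ABO genotype from I^B i × I^A i: 1/4 I^A I^B, 1/4 I^A i, 1/4 I^B i, 1/4 i i.
Crossing each possibility with the mother I^A I^A and summing P(type A): 1/4·1/2 + 1/4·1 + 1/4·1/2 + 1/4·1 = 3/4.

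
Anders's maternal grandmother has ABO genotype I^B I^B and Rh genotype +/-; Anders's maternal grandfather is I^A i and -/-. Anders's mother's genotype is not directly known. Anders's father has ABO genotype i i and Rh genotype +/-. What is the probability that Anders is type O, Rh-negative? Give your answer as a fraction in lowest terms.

3/32

Anders's mother's ABO genotype from I^B I^B × I^A i: 1/2 I^A I^B, 1/2 I^B i.
Crossing each possibility with the father i i and summing P(type O): 1/2·0 + 1/2·1/2 = 1/4.
Similarly for Rh via the mother's Rh distribution: P(Rh-) = 3/8.
Independent loci: 1/4 × 3/8 = 3/32.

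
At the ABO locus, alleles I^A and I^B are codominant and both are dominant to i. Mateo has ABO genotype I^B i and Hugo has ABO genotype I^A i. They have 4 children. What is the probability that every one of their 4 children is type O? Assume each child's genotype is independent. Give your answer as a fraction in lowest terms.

1/256

ABO cross I^B i × I^A i → 1/4 O, 1/4 A, 1/4 B, 1/4 AB.
So P(type O) = 1/4 per child.
All 4 independent: (1/4)^4 = 1/256.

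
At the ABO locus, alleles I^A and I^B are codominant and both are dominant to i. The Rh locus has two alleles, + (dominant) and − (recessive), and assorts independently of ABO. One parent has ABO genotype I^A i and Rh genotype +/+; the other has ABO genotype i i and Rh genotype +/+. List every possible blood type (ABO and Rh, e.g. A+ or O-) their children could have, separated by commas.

Gametes from I^A i × i i give offspring ABO genotypes I^A i, i i, i.e. phenotypes O, A.
Rh cross +/+ × +/+ → phenotypes Rh+.
Combining independently: O+, A+.

O+, A+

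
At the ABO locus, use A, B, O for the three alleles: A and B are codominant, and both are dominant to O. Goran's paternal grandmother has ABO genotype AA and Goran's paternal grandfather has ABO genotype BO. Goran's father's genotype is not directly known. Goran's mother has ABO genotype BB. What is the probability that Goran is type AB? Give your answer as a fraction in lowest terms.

Goran's father's ABO genotype from AA × BO: 1/2 AB, 1/2 AO.
Crossing each possibility with the mother BB and summing P(type AB): 1/2·1/2 + 1/2·1/2 = 1/2.

1/2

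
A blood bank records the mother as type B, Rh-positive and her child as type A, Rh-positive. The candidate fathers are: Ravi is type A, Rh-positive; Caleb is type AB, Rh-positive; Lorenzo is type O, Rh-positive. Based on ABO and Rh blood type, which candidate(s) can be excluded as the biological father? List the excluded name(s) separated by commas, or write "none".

A candidate is excluded only if no genotype consistent with his phenotype could produce a type A, Rh-positive child with a type B, Rh-positive mother.
Lorenzo (type O, Rh+): no genotype consistent with that phenotype can produce a type-A Rh+ child with a type-B mother.

Lorenzo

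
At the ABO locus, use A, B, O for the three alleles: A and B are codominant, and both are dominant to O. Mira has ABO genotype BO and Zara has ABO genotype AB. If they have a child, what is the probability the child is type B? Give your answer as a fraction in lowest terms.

ABO cross BO × AB → offspring phenotypes: 1/4 A, 1/2 B, 1/4 AB.
So P(type B) = 1/2.

1/2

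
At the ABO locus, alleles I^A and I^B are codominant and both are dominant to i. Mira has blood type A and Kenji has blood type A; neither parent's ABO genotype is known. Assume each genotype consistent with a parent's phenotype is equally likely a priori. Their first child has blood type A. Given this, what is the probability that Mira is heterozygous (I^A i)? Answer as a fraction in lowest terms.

Possible genotypes: Mira ∈ {I^A I^A, I^A i}; Kenji ∈ {I^A I^A, I^A i}.
Weight each parental genotype pair by prior × P(type-A child):
  I^A I^A × I^A I^A: posterior weight 4/15.
  I^A I^A × I^A i: posterior weight 4/15.
  I^A i × I^A I^A: posterior weight 4/15.
  I^A i × I^A i: posterior weight 1/5.
Sum the posterior weight over pairs where Mira is I^A i: 7/15.

7/15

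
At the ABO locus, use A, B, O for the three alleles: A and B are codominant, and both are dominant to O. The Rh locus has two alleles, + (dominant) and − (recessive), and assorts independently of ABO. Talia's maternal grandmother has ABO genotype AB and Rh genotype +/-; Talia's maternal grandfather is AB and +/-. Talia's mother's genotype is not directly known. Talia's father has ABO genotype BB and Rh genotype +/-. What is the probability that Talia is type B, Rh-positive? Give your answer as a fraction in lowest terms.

3/8

Talia's mother's ABO genotype from AB × AB: 1/4 AA, 1/2 AB, 1/4 BB.
Crossing each possibility with the father BB and summing P(type B): 1/4·0 + 1/2·1/2 + 1/4·1 = 1/2.
Similarly for Rh via the mother's Rh distribution: P(Rh+) = 3/4.
Independent loci: 1/2 × 3/4 = 3/8.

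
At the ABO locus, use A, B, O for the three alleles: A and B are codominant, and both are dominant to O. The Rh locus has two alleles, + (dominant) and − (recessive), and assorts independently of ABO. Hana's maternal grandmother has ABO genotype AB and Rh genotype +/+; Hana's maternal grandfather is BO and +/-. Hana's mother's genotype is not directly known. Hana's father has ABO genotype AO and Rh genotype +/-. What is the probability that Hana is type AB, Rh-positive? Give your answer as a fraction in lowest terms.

Hana's mother's ABO genotype from AB × BO: 1/4 AB, 1/4 AO, 1/4 BB, 1/4 BO.
Crossing each possibility with the father AO and summing P(type AB): 1/4·1/4 + 1/4·0 + 1/4·1/2 + 1/4·1/4 = 1/4.
Similarly for Rh via the mother's Rh distribution: P(Rh+) = 7/8.
Independent loci: 1/4 × 7/8 = 7/32.

7/32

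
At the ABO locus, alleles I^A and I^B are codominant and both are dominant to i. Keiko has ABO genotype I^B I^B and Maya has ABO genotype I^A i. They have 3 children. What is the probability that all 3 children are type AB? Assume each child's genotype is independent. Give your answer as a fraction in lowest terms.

ABO cross I^B I^B × I^A i → 1/2 B, 1/2 AB.
So P(type AB) = 1/2 per child.
All 3 independent: (1/2)^3 = 1/8.

1/8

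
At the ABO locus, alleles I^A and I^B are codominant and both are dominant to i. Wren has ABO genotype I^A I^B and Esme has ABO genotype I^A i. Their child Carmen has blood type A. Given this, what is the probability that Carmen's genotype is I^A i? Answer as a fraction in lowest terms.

1/2

Cross I^A I^B × I^A i → 1/4 I^A I^A, 1/4 I^A I^B, 1/4 I^A i, 1/4 I^B i.
Type-A genotypes among offspring: I^A I^A (1/4), I^A i (1/4); total 1/2.
P(I^A i | type A) = (1/4) / (1/2) = 1/2.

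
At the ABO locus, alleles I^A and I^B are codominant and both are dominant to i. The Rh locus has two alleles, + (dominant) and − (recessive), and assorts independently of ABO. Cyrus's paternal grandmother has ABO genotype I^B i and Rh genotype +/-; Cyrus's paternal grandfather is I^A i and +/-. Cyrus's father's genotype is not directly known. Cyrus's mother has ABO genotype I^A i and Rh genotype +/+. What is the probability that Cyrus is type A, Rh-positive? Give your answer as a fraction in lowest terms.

Cyrus's father's ABO genotype from I^B i × I^A i: 1/4 I^A I^B, 1/4 I^A i, 1/4 I^B i, 1/4 i i.
Crossing each possibility with the mother I^A i and summing P(type A): 1/4·1/2 + 1/4·3/4 + 1/4·1/4 + 1/4·1/2 = 1/2.
Similarly for Rh via the father's Rh distribution: P(Rh+) = 1.
Independent loci: 1/2 × 1 = 1/2.

1/2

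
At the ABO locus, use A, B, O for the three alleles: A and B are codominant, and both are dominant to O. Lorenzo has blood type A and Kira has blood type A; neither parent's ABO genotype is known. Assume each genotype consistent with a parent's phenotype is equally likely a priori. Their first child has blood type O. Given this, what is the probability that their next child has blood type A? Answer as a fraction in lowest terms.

3/4

Possible genotypes: Lorenzo ∈ {AA, AO}; Kira ∈ {AA, AO}.
Weight each parental genotype pair by prior × P(type-O child):
  AO × AO: posterior weight 1; P(next child type A) = 3/4.
Weighted sum = 3/4.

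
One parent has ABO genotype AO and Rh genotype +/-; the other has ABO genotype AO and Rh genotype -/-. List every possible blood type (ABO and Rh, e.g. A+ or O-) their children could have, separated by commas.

Gametes from AO × AO give offspring ABO genotypes AA, AO, OO, i.e. phenotypes O, A.
Rh cross +/- × -/- → phenotypes Rh+, Rh-.
Combining independently: O+, O-, A+, A-.

O+, O-, A+, A-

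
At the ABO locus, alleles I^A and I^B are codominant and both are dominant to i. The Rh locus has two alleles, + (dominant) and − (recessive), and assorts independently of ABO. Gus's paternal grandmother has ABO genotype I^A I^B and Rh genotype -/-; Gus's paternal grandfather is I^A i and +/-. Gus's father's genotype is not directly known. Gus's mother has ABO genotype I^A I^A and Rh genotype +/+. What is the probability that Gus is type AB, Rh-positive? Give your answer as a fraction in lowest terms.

Gus's father's ABO genotype from I^A I^B × I^A i: 1/4 I^A I^A, 1/4 I^A I^B, 1/4 I^A i, 1/4 I^B i.
Crossing each possibility with the mother I^A I^A and summing P(type AB): 1/4·0 + 1/4·1/2 + 1/4·0 + 1/4·1/2 = 1/4.
Similarly for Rh via the father's Rh distribution: P(Rh+) = 1.
Independent loci: 1/4 × 1 = 1/4.

1/4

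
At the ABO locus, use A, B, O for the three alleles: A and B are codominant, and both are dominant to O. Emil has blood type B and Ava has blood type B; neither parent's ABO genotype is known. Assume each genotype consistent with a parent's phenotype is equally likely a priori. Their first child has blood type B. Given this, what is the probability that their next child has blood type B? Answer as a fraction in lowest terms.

Possible genotypes: Emil ∈ {BB, BO}; Ava ∈ {BB, BO}.
Weight each parental genotype pair by prior × P(type-B child):
  BB × BB: posterior weight 4/15; P(next child type B) = 1.
  BB × BO: posterior weight 4/15; P(next child type B) = 1.
  BO × BB: posterior weight 4/15; P(next child type B) = 1.
  BO × BO: posterior weight 1/5; P(next child type B) = 3/4.
Weighted sum = 19/20.

19/20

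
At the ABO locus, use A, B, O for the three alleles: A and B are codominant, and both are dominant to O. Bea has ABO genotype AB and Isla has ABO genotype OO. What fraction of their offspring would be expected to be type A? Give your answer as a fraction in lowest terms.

1/2

ABO cross AB × OO → offspring phenotypes: 1/2 A, 1/2 B.
So P(type A) = 1/2.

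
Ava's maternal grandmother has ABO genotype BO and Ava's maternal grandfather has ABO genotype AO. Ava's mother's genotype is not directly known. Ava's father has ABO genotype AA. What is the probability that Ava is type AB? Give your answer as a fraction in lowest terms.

Ava's mother's ABO genotype from BO × AO: 1/4 AB, 1/4 AO, 1/4 BO, 1/4 OO.
Crossing each possibility with the father AA and summing P(type AB): 1/4·1/2 + 1/4·0 + 1/4·1/2 + 1/4·0 = 1/4.

1/4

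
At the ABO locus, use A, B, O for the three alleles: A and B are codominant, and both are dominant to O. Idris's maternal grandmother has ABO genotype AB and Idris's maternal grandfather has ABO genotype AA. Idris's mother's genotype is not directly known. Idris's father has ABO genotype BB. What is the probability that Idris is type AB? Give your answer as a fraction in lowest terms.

Idris's mother's ABO genotype from AB × AA: 1/2 AA, 1/2 AB.
Crossing each possibility with the father BB and summing P(type AB): 1/2·1 + 1/2·1/2 = 3/4.

3/4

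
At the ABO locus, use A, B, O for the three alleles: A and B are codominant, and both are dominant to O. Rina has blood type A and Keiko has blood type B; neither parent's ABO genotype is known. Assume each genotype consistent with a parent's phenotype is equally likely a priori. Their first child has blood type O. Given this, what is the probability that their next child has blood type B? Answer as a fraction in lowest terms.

1/4

Possible genotypes: Rina ∈ {AA, AO}; Keiko ∈ {BB, BO}.
Weight each parental genotype pair by prior × P(type-O child):
  AO × BO: posterior weight 1; P(next child type B) = 1/4.
Weighted sum = 1/4.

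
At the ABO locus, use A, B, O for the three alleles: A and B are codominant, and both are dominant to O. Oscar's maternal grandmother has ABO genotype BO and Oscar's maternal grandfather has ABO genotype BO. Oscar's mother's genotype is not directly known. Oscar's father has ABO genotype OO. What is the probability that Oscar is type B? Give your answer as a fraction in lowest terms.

Oscar's mother's ABO genotype from BO × BO: 1/4 BB, 1/2 BO, 1/4 OO.
Crossing each possibility with the father OO and summing P(type B): 1/4·1 + 1/2·1/2 + 1/4·0 = 1/2.

1/2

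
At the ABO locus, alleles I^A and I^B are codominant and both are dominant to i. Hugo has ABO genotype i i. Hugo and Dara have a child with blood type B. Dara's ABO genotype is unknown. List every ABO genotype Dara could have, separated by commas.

For each candidate genotype of Dara, check whether crossing it with i i can produce every observed child phenotype.
  I^A I^A → possible child types {A} ✗
  I^A I^B → possible child types {A, B} ✓
  I^A i → possible child types {O, A} ✗
  I^B I^B → possible child types {B} ✓
  I^B i → possible child types {O, B} ✓
  i i → possible child types {O} ✗

I^A I^B, I^B I^B, I^B i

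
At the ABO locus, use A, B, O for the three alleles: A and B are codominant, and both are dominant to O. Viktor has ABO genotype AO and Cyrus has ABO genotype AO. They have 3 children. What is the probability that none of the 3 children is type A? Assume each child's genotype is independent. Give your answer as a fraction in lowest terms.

1/64

ABO cross AO × AO → 1/4 O, 3/4 A.
So P(type A) = 3/4 per child.
P(not type A) = 1/4 for one child; (1/4)^3 = 1/64.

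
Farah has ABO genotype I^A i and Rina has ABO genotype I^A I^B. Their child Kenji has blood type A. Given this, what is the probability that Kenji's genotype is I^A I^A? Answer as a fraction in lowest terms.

Cross I^A i × I^A I^B → 1/4 I^A I^A, 1/4 I^A I^B, 1/4 I^A i, 1/4 I^B i.
Type-A genotypes among offspring: I^A I^A (1/4), I^A i (1/4); total 1/2.
P(I^A I^A | type A) = (1/4) / (1/2) = 1/2.

1/2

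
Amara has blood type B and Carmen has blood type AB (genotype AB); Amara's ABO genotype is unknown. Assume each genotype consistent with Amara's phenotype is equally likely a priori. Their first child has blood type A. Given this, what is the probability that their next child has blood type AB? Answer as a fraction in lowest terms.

Possible genotypes: Amara ∈ {BB, BO}; Carmen ∈ {AB}.
Weight each parental genotype pair by prior × P(type-A child):
  BO × AB: posterior weight 1; P(next child type AB) = 1/4.
Weighted sum = 1/4.

1/4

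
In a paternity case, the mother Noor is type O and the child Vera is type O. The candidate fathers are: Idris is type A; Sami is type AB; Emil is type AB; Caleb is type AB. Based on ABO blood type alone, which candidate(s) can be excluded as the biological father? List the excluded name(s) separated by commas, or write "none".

Sami, Emil, Caleb

A candidate is excluded only if no genotype consistent with his phenotype could produce a type O child with a type O mother.
Sami (type AB): no genotype consistent with that phenotype can produce a type-O child with a type-O mother.
Emil (type AB): no genotype consistent with that phenotype can produce a type-O child with a type-O mother.
Caleb (type AB): no genotype consistent with that phenotype can produce a type-O child with a type-O mother.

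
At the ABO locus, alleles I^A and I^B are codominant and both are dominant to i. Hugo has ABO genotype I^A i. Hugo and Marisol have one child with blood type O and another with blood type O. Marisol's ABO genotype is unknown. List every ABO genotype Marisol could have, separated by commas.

For each candidate genotype of Marisol, check whether crossing it with I^A i can produce every observed child phenotype.
  I^A I^A → possible child types {A} ✗
  I^A I^B → possible child types {A, B, AB} ✗
  I^A i → possible child types {O, A} ✓
  I^B I^B → possible child types {B, AB} ✗
  I^B i → possible child types {O, A, B, AB} ✓
  i i → possible child types {O, A} ✓

I^A i, I^B i, i i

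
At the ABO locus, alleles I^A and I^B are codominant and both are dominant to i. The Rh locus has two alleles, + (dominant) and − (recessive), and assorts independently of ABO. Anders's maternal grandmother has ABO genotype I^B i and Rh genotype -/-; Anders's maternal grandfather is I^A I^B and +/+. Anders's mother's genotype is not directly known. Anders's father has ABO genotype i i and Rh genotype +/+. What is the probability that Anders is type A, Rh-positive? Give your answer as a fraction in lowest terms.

Anders's mother's ABO genotype from I^B i × I^A I^B: 1/4 I^A I^B, 1/4 I^A i, 1/4 I^B I^B, 1/4 I^B i.
Crossing each possibility with the father i i and summing P(type A): 1/4·1/2 + 1/4·1/2 + 1/4·0 + 1/4·0 = 1/4.
Similarly for Rh via the mother's Rh distribution: P(Rh+) = 1.
Independent loci: 1/4 × 1 = 1/4.

1/4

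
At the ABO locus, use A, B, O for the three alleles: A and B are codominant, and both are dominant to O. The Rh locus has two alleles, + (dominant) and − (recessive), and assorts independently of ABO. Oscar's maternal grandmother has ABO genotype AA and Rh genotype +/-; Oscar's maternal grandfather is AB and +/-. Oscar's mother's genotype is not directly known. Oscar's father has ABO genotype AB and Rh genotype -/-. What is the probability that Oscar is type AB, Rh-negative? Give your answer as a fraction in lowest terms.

1/4

Oscar's mother's ABO genotype from AA × AB: 1/2 AA, 1/2 AB.
Crossing each possibility with the father AB and summing P(type AB): 1/2·1/2 + 1/2·1/2 = 1/2.
Similarly for Rh via the mother's Rh distribution: P(Rh-) = 1/2.
Independent loci: 1/2 × 1/2 = 1/4.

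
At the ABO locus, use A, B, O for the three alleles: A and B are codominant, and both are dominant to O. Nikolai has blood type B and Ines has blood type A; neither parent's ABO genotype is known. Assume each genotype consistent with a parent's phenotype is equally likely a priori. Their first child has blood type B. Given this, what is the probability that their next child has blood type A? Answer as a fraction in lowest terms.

1/12

Possible genotypes: Nikolai ∈ {BB, BO}; Ines ∈ {AA, AO}.
Weight each parental genotype pair by prior × P(type-B child):
  BB × AO: posterior weight 2/3; P(next child type A) = 0.
  BO × AO: posterior weight 1/3; P(next child type A) = 1/4.
Weighted sum = 1/12.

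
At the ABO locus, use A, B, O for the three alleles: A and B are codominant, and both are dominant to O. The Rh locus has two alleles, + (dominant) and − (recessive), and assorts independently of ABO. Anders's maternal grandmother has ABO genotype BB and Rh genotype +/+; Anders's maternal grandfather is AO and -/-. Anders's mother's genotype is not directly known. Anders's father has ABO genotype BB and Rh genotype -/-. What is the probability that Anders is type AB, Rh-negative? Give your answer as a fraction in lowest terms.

Anders's mother's ABO genotype from BB × AO: 1/2 AB, 1/2 BO.
Crossing each possibility with the father BB and summing P(type AB): 1/2·1/2 + 1/2·0 = 1/4.
Similarly for Rh via the mother's Rh distribution: P(Rh-) = 1/2.
Independent loci: 1/4 × 1/2 = 1/8.

1/8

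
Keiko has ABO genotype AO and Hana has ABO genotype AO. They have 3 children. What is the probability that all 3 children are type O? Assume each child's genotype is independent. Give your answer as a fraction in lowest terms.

ABO cross AO × AO → 1/4 O, 3/4 A.
So P(type O) = 1/4 per child.
All 3 independent: (1/4)^3 = 1/64.

1/64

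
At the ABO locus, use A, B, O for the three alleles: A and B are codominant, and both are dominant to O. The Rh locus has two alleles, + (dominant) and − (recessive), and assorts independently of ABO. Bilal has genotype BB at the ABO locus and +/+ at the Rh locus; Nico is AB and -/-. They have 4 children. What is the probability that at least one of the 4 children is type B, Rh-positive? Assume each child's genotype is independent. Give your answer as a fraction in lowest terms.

15/16

ABO cross BB × AB → 1/2 B, 1/2 AB.
Rh cross +/+ × -/- → 1 Rh+; so P(type B, Rh-positive) = 1/2 × 1 = 1/2 per child.
P(none) = (1/2)^4 = 1/16; P(at least one) = 1 − 1/16 = 15/16.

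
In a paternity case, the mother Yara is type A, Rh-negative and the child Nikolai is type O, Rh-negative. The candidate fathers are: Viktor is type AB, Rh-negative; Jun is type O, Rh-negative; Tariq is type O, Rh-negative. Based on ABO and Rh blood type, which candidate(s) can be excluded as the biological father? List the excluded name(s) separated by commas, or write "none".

Viktor

A candidate is excluded only if no genotype consistent with his phenotype could produce a type O, Rh-negative child with a type A, Rh-negative mother.
Viktor (type AB, Rh-): no genotype consistent with that phenotype can produce a type-O Rh- child with a type-A mother.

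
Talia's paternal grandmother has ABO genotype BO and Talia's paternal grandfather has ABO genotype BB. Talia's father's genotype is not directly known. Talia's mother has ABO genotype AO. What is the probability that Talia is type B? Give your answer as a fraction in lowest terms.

Talia's father's ABO genotype from BO × BB: 1/2 BB, 1/2 BO.
Crossing each possibility with the mother AO and summing P(type B): 1/2·1/2 + 1/2·1/4 = 3/8.

3/8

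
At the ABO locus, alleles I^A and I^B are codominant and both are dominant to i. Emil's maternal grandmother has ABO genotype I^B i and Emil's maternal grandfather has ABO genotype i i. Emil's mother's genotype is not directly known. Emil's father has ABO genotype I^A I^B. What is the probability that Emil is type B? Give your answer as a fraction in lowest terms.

Emil's mother's ABO genotype from I^B i × i i: 1/2 I^B i, 1/2 i i.
Crossing each possibility with the father I^A I^B and summing P(type B): 1/2·1/2 + 1/2·1/2 = 1/2.

1/2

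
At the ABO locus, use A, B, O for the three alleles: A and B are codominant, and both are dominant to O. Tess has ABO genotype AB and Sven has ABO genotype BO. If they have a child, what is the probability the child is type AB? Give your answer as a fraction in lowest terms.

ABO cross AB × BO → offspring phenotypes: 1/4 A, 1/2 B, 1/4 AB.
So P(type AB) = 1/4.

1/4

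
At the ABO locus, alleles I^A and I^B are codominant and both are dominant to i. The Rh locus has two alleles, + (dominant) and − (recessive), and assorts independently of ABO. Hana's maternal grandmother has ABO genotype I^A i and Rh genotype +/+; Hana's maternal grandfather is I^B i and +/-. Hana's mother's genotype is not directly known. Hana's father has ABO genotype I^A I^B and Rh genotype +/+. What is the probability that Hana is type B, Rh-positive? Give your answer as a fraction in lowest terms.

3/8

Hana's mother's ABO genotype from I^A i × I^B i: 1/4 I^A I^B, 1/4 I^A i, 1/4 I^B i, 1/4 i i.
Crossing each possibility with the father I^A I^B and summing P(type B): 1/4·1/4 + 1/4·1/4 + 1/4·1/2 + 1/4·1/2 = 3/8.
Similarly for Rh via the mother's Rh distribution: P(Rh+) = 1.
Independent loci: 3/8 × 1 = 3/8.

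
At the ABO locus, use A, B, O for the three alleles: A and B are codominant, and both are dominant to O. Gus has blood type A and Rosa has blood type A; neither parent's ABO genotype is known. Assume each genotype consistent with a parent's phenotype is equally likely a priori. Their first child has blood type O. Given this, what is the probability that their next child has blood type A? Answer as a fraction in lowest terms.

3/4

Possible genotypes: Gus ∈ {AA, AO}; Rosa ∈ {AA, AO}.
Weight each parental genotype pair by prior × P(type-O child):
  AO × AO: posterior weight 1; P(next child type A) = 3/4.
Weighted sum = 3/4.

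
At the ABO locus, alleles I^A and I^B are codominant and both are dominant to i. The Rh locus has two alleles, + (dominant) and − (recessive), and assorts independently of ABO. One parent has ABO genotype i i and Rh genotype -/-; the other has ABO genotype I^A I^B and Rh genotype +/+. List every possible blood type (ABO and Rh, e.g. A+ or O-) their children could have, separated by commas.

A+, B+

Gametes from i i × I^A I^B give offspring ABO genotypes I^A i, I^B i, i.e. phenotypes A, B.
Rh cross -/- × +/+ → phenotypes Rh+.
Combining independently: A+, B+.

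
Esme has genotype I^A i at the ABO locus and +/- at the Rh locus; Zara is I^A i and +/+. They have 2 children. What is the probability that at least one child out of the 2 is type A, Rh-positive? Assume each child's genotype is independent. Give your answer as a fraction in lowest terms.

ABO cross I^A i × I^A i → 1/4 O, 3/4 A.
Rh cross +/- × +/+ → 1 Rh+; so P(type A, Rh-positive) = 3/4 × 1 = 3/4 per child.
P(none) = (1/4)^2 = 1/16; P(at least one) = 1 − 1/16 = 15/16.

15/16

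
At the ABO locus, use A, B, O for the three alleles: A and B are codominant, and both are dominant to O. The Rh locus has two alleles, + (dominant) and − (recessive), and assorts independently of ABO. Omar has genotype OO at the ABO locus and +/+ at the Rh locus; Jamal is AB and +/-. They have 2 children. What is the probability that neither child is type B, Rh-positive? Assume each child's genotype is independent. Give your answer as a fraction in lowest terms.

1/4

ABO cross OO × AB → 1/2 A, 1/2 B.
Rh cross +/+ × +/- → 1 Rh+; so P(type B, Rh-positive) = 1/2 × 1 = 1/2 per child.
P(not type B, Rh-positive) = 1/2 for one child; (1/2)^2 = 1/4.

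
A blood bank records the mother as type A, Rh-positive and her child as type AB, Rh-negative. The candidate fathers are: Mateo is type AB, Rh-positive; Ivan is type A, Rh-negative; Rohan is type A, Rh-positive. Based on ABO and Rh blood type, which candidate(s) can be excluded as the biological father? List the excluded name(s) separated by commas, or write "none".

A candidate is excluded only if no genotype consistent with his phenotype could produce a type AB, Rh-negative child with a type A, Rh-positive mother.
Ivan (type A, Rh-): no genotype consistent with that phenotype can produce a type-AB Rh- child with a type-A mother.
Rohan (type A, Rh+): no genotype consistent with that phenotype can produce a type-AB Rh- child with a type-A mother.

Ivan, Rohan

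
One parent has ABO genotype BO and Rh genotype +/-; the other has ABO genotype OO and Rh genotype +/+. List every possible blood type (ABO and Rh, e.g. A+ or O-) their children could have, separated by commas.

O+, B+

Gametes from BO × OO give offspring ABO genotypes BO, OO, i.e. phenotypes O, B.
Rh cross +/- × +/+ → phenotypes Rh+.
Combining independently: O+, B+.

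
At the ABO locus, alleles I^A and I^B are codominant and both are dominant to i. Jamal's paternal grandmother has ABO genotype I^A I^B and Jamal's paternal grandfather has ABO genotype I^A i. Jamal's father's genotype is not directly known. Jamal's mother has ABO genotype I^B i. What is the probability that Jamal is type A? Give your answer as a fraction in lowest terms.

Jamal's father's ABO genotype from I^A I^B × I^A i: 1/4 I^A I^A, 1/4 I^A I^B, 1/4 I^A i, 1/4 I^B i.
Crossing each possibility with the mother I^B i and summing P(type A): 1/4·1/2 + 1/4·1/4 + 1/4·1/4 + 1/4·0 = 1/4.

1/4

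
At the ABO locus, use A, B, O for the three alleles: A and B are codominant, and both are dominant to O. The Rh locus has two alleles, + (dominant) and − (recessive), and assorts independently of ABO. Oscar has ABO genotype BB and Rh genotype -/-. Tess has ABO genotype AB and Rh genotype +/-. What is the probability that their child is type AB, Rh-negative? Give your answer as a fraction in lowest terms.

1/4

ABO cross BB × AB → offspring phenotypes: 1/2 B, 1/2 AB.
Rh cross -/- × +/- → 1/2 Rh+, 1/2 Rh-.
Independent loci: P(type AB, Rh-negative) = 1/2 × 1/2 = 1/4.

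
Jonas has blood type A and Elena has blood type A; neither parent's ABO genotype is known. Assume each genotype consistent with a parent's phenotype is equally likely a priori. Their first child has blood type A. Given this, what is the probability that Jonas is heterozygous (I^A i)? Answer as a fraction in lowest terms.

Possible genotypes: Jonas ∈ {I^A I^A, I^A i}; Elena ∈ {I^A I^A, I^A i}.
Weight each parental genotype pair by prior × P(type-A child):
  I^A I^A × I^A I^A: posterior weight 4/15.
  I^A I^A × I^A i: posterior weight 4/15.
  I^A i × I^A I^A: posterior weight 4/15.
  I^A i × I^A i: posterior weight 1/5.
Sum the posterior weight over pairs where Jonas is I^A i: 7/15.

7/15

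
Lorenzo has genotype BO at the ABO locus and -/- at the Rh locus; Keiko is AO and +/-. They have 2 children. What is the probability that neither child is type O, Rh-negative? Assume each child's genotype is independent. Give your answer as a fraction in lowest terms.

49/64

ABO cross BO × AO → 1/4 O, 1/4 A, 1/4 B, 1/4 AB.
Rh cross -/- × +/- → 1/2 Rh+, 1/2 Rh-; so P(type O, Rh-negative) = 1/4 × 1/2 = 1/8 per child.
P(not type O, Rh-negative) = 7/8 for one child; (7/8)^2 = 49/64.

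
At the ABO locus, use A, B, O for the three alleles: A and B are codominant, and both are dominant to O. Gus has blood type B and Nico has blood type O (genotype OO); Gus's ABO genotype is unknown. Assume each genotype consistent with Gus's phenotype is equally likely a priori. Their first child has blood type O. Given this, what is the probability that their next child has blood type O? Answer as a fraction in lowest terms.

Possible genotypes: Gus ∈ {BB, BO}; Nico ∈ {OO}.
Weight each parental genotype pair by prior × P(type-O child):
  BO × OO: posterior weight 1; P(next child type O) = 1/2.
Weighted sum = 1/2.

1/2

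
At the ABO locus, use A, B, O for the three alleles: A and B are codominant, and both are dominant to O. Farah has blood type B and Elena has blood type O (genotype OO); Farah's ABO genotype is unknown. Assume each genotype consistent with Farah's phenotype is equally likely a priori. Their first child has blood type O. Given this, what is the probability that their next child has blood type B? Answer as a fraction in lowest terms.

1/2

Possible genotypes: Farah ∈ {BB, BO}; Elena ∈ {OO}.
Weight each parental genotype pair by prior × P(type-O child):
  BO × OO: posterior weight 1; P(next child type B) = 1/2.
Weighted sum = 1/2.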